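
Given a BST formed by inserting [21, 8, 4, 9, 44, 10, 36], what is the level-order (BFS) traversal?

Tree insertion order: [21, 8, 4, 9, 44, 10, 36]
Tree (level-order array): [21, 8, 44, 4, 9, 36, None, None, None, None, 10]
BFS from the root, enqueuing left then right child of each popped node:
  queue [21] -> pop 21, enqueue [8, 44], visited so far: [21]
  queue [8, 44] -> pop 8, enqueue [4, 9], visited so far: [21, 8]
  queue [44, 4, 9] -> pop 44, enqueue [36], visited so far: [21, 8, 44]
  queue [4, 9, 36] -> pop 4, enqueue [none], visited so far: [21, 8, 44, 4]
  queue [9, 36] -> pop 9, enqueue [10], visited so far: [21, 8, 44, 4, 9]
  queue [36, 10] -> pop 36, enqueue [none], visited so far: [21, 8, 44, 4, 9, 36]
  queue [10] -> pop 10, enqueue [none], visited so far: [21, 8, 44, 4, 9, 36, 10]
Result: [21, 8, 44, 4, 9, 36, 10]


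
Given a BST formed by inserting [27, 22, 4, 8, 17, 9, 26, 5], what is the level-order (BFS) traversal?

Tree insertion order: [27, 22, 4, 8, 17, 9, 26, 5]
Tree (level-order array): [27, 22, None, 4, 26, None, 8, None, None, 5, 17, None, None, 9]
BFS from the root, enqueuing left then right child of each popped node:
  queue [27] -> pop 27, enqueue [22], visited so far: [27]
  queue [22] -> pop 22, enqueue [4, 26], visited so far: [27, 22]
  queue [4, 26] -> pop 4, enqueue [8], visited so far: [27, 22, 4]
  queue [26, 8] -> pop 26, enqueue [none], visited so far: [27, 22, 4, 26]
  queue [8] -> pop 8, enqueue [5, 17], visited so far: [27, 22, 4, 26, 8]
  queue [5, 17] -> pop 5, enqueue [none], visited so far: [27, 22, 4, 26, 8, 5]
  queue [17] -> pop 17, enqueue [9], visited so far: [27, 22, 4, 26, 8, 5, 17]
  queue [9] -> pop 9, enqueue [none], visited so far: [27, 22, 4, 26, 8, 5, 17, 9]
Result: [27, 22, 4, 26, 8, 5, 17, 9]


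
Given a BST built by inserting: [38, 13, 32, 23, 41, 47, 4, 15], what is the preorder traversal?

Tree insertion order: [38, 13, 32, 23, 41, 47, 4, 15]
Tree (level-order array): [38, 13, 41, 4, 32, None, 47, None, None, 23, None, None, None, 15]
Preorder traversal: [38, 13, 4, 32, 23, 15, 41, 47]


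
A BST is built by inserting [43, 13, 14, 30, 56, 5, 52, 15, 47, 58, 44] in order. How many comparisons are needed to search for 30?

Search path for 30: 43 -> 13 -> 14 -> 30
Found: True
Comparisons: 4


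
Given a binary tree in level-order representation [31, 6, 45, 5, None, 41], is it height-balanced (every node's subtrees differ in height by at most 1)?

Tree (level-order array): [31, 6, 45, 5, None, 41]
Definition: a tree is height-balanced if, at every node, |h(left) - h(right)| <= 1 (empty subtree has height -1).
Bottom-up per-node check:
  node 5: h_left=-1, h_right=-1, diff=0 [OK], height=0
  node 6: h_left=0, h_right=-1, diff=1 [OK], height=1
  node 41: h_left=-1, h_right=-1, diff=0 [OK], height=0
  node 45: h_left=0, h_right=-1, diff=1 [OK], height=1
  node 31: h_left=1, h_right=1, diff=0 [OK], height=2
All nodes satisfy the balance condition.
Result: Balanced


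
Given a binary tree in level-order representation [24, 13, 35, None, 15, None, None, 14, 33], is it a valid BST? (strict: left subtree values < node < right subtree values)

Level-order array: [24, 13, 35, None, 15, None, None, 14, 33]
Validate using subtree bounds (lo, hi): at each node, require lo < value < hi,
then recurse left with hi=value and right with lo=value.
Preorder trace (stopping at first violation):
  at node 24 with bounds (-inf, +inf): OK
  at node 13 with bounds (-inf, 24): OK
  at node 15 with bounds (13, 24): OK
  at node 14 with bounds (13, 15): OK
  at node 33 with bounds (15, 24): VIOLATION
Node 33 violates its bound: not (15 < 33 < 24).
Result: Not a valid BST


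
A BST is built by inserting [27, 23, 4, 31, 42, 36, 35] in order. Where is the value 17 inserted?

Starting tree (level order): [27, 23, 31, 4, None, None, 42, None, None, 36, None, 35]
Insertion path: 27 -> 23 -> 4
Result: insert 17 as right child of 4
Final tree (level order): [27, 23, 31, 4, None, None, 42, None, 17, 36, None, None, None, 35]


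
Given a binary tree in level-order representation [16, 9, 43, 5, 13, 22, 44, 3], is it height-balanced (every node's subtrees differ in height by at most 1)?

Tree (level-order array): [16, 9, 43, 5, 13, 22, 44, 3]
Definition: a tree is height-balanced if, at every node, |h(left) - h(right)| <= 1 (empty subtree has height -1).
Bottom-up per-node check:
  node 3: h_left=-1, h_right=-1, diff=0 [OK], height=0
  node 5: h_left=0, h_right=-1, diff=1 [OK], height=1
  node 13: h_left=-1, h_right=-1, diff=0 [OK], height=0
  node 9: h_left=1, h_right=0, diff=1 [OK], height=2
  node 22: h_left=-1, h_right=-1, diff=0 [OK], height=0
  node 44: h_left=-1, h_right=-1, diff=0 [OK], height=0
  node 43: h_left=0, h_right=0, diff=0 [OK], height=1
  node 16: h_left=2, h_right=1, diff=1 [OK], height=3
All nodes satisfy the balance condition.
Result: Balanced


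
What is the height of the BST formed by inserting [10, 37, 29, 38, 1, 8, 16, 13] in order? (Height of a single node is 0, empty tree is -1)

Insertion order: [10, 37, 29, 38, 1, 8, 16, 13]
Tree (level-order array): [10, 1, 37, None, 8, 29, 38, None, None, 16, None, None, None, 13]
Compute height bottom-up (empty subtree = -1):
  height(8) = 1 + max(-1, -1) = 0
  height(1) = 1 + max(-1, 0) = 1
  height(13) = 1 + max(-1, -1) = 0
  height(16) = 1 + max(0, -1) = 1
  height(29) = 1 + max(1, -1) = 2
  height(38) = 1 + max(-1, -1) = 0
  height(37) = 1 + max(2, 0) = 3
  height(10) = 1 + max(1, 3) = 4
Height = 4


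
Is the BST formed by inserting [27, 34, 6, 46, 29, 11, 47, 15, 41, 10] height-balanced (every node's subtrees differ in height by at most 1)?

Tree (level-order array): [27, 6, 34, None, 11, 29, 46, 10, 15, None, None, 41, 47]
Definition: a tree is height-balanced if, at every node, |h(left) - h(right)| <= 1 (empty subtree has height -1).
Bottom-up per-node check:
  node 10: h_left=-1, h_right=-1, diff=0 [OK], height=0
  node 15: h_left=-1, h_right=-1, diff=0 [OK], height=0
  node 11: h_left=0, h_right=0, diff=0 [OK], height=1
  node 6: h_left=-1, h_right=1, diff=2 [FAIL (|-1-1|=2 > 1)], height=2
  node 29: h_left=-1, h_right=-1, diff=0 [OK], height=0
  node 41: h_left=-1, h_right=-1, diff=0 [OK], height=0
  node 47: h_left=-1, h_right=-1, diff=0 [OK], height=0
  node 46: h_left=0, h_right=0, diff=0 [OK], height=1
  node 34: h_left=0, h_right=1, diff=1 [OK], height=2
  node 27: h_left=2, h_right=2, diff=0 [OK], height=3
Node 6 violates the condition: |-1 - 1| = 2 > 1.
Result: Not balanced


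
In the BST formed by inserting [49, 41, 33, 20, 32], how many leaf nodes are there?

Tree built from: [49, 41, 33, 20, 32]
Tree (level-order array): [49, 41, None, 33, None, 20, None, None, 32]
Rule: A leaf has 0 children.
Per-node child counts:
  node 49: 1 child(ren)
  node 41: 1 child(ren)
  node 33: 1 child(ren)
  node 20: 1 child(ren)
  node 32: 0 child(ren)
Matching nodes: [32]
Count of leaf nodes: 1


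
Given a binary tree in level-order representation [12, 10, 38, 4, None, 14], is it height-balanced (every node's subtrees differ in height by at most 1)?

Tree (level-order array): [12, 10, 38, 4, None, 14]
Definition: a tree is height-balanced if, at every node, |h(left) - h(right)| <= 1 (empty subtree has height -1).
Bottom-up per-node check:
  node 4: h_left=-1, h_right=-1, diff=0 [OK], height=0
  node 10: h_left=0, h_right=-1, diff=1 [OK], height=1
  node 14: h_left=-1, h_right=-1, diff=0 [OK], height=0
  node 38: h_left=0, h_right=-1, diff=1 [OK], height=1
  node 12: h_left=1, h_right=1, diff=0 [OK], height=2
All nodes satisfy the balance condition.
Result: Balanced


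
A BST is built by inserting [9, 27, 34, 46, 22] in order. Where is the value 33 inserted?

Starting tree (level order): [9, None, 27, 22, 34, None, None, None, 46]
Insertion path: 9 -> 27 -> 34
Result: insert 33 as left child of 34
Final tree (level order): [9, None, 27, 22, 34, None, None, 33, 46]


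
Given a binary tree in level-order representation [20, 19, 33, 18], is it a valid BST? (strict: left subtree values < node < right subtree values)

Level-order array: [20, 19, 33, 18]
Validate using subtree bounds (lo, hi): at each node, require lo < value < hi,
then recurse left with hi=value and right with lo=value.
Preorder trace (stopping at first violation):
  at node 20 with bounds (-inf, +inf): OK
  at node 19 with bounds (-inf, 20): OK
  at node 18 with bounds (-inf, 19): OK
  at node 33 with bounds (20, +inf): OK
No violation found at any node.
Result: Valid BST


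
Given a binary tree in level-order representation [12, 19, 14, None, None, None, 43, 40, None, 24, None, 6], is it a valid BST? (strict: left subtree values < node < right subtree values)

Level-order array: [12, 19, 14, None, None, None, 43, 40, None, 24, None, 6]
Validate using subtree bounds (lo, hi): at each node, require lo < value < hi,
then recurse left with hi=value and right with lo=value.
Preorder trace (stopping at first violation):
  at node 12 with bounds (-inf, +inf): OK
  at node 19 with bounds (-inf, 12): VIOLATION
Node 19 violates its bound: not (-inf < 19 < 12).
Result: Not a valid BST


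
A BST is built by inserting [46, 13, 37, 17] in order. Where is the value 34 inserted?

Starting tree (level order): [46, 13, None, None, 37, 17]
Insertion path: 46 -> 13 -> 37 -> 17
Result: insert 34 as right child of 17
Final tree (level order): [46, 13, None, None, 37, 17, None, None, 34]


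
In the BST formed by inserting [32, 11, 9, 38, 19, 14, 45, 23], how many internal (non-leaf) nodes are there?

Tree built from: [32, 11, 9, 38, 19, 14, 45, 23]
Tree (level-order array): [32, 11, 38, 9, 19, None, 45, None, None, 14, 23]
Rule: An internal node has at least one child.
Per-node child counts:
  node 32: 2 child(ren)
  node 11: 2 child(ren)
  node 9: 0 child(ren)
  node 19: 2 child(ren)
  node 14: 0 child(ren)
  node 23: 0 child(ren)
  node 38: 1 child(ren)
  node 45: 0 child(ren)
Matching nodes: [32, 11, 19, 38]
Count of internal (non-leaf) nodes: 4


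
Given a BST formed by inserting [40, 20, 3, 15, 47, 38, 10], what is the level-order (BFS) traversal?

Tree insertion order: [40, 20, 3, 15, 47, 38, 10]
Tree (level-order array): [40, 20, 47, 3, 38, None, None, None, 15, None, None, 10]
BFS from the root, enqueuing left then right child of each popped node:
  queue [40] -> pop 40, enqueue [20, 47], visited so far: [40]
  queue [20, 47] -> pop 20, enqueue [3, 38], visited so far: [40, 20]
  queue [47, 3, 38] -> pop 47, enqueue [none], visited so far: [40, 20, 47]
  queue [3, 38] -> pop 3, enqueue [15], visited so far: [40, 20, 47, 3]
  queue [38, 15] -> pop 38, enqueue [none], visited so far: [40, 20, 47, 3, 38]
  queue [15] -> pop 15, enqueue [10], visited so far: [40, 20, 47, 3, 38, 15]
  queue [10] -> pop 10, enqueue [none], visited so far: [40, 20, 47, 3, 38, 15, 10]
Result: [40, 20, 47, 3, 38, 15, 10]


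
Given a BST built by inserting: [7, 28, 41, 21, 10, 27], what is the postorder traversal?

Tree insertion order: [7, 28, 41, 21, 10, 27]
Tree (level-order array): [7, None, 28, 21, 41, 10, 27]
Postorder traversal: [10, 27, 21, 41, 28, 7]


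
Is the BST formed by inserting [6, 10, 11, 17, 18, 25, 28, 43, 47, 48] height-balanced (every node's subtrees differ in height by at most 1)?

Tree (level-order array): [6, None, 10, None, 11, None, 17, None, 18, None, 25, None, 28, None, 43, None, 47, None, 48]
Definition: a tree is height-balanced if, at every node, |h(left) - h(right)| <= 1 (empty subtree has height -1).
Bottom-up per-node check:
  node 48: h_left=-1, h_right=-1, diff=0 [OK], height=0
  node 47: h_left=-1, h_right=0, diff=1 [OK], height=1
  node 43: h_left=-1, h_right=1, diff=2 [FAIL (|-1-1|=2 > 1)], height=2
  node 28: h_left=-1, h_right=2, diff=3 [FAIL (|-1-2|=3 > 1)], height=3
  node 25: h_left=-1, h_right=3, diff=4 [FAIL (|-1-3|=4 > 1)], height=4
  node 18: h_left=-1, h_right=4, diff=5 [FAIL (|-1-4|=5 > 1)], height=5
  node 17: h_left=-1, h_right=5, diff=6 [FAIL (|-1-5|=6 > 1)], height=6
  node 11: h_left=-1, h_right=6, diff=7 [FAIL (|-1-6|=7 > 1)], height=7
  node 10: h_left=-1, h_right=7, diff=8 [FAIL (|-1-7|=8 > 1)], height=8
  node 6: h_left=-1, h_right=8, diff=9 [FAIL (|-1-8|=9 > 1)], height=9
Node 43 violates the condition: |-1 - 1| = 2 > 1.
Result: Not balanced


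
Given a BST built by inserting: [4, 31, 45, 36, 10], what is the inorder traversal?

Tree insertion order: [4, 31, 45, 36, 10]
Tree (level-order array): [4, None, 31, 10, 45, None, None, 36]
Inorder traversal: [4, 10, 31, 36, 45]


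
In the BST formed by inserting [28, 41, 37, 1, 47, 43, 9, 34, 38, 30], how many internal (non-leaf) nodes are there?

Tree built from: [28, 41, 37, 1, 47, 43, 9, 34, 38, 30]
Tree (level-order array): [28, 1, 41, None, 9, 37, 47, None, None, 34, 38, 43, None, 30]
Rule: An internal node has at least one child.
Per-node child counts:
  node 28: 2 child(ren)
  node 1: 1 child(ren)
  node 9: 0 child(ren)
  node 41: 2 child(ren)
  node 37: 2 child(ren)
  node 34: 1 child(ren)
  node 30: 0 child(ren)
  node 38: 0 child(ren)
  node 47: 1 child(ren)
  node 43: 0 child(ren)
Matching nodes: [28, 1, 41, 37, 34, 47]
Count of internal (non-leaf) nodes: 6


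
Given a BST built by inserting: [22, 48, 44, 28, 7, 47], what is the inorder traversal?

Tree insertion order: [22, 48, 44, 28, 7, 47]
Tree (level-order array): [22, 7, 48, None, None, 44, None, 28, 47]
Inorder traversal: [7, 22, 28, 44, 47, 48]


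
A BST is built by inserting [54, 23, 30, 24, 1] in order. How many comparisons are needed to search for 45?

Search path for 45: 54 -> 23 -> 30
Found: False
Comparisons: 3


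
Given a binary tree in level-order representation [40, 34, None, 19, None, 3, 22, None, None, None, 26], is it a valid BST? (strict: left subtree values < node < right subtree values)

Level-order array: [40, 34, None, 19, None, 3, 22, None, None, None, 26]
Validate using subtree bounds (lo, hi): at each node, require lo < value < hi,
then recurse left with hi=value and right with lo=value.
Preorder trace (stopping at first violation):
  at node 40 with bounds (-inf, +inf): OK
  at node 34 with bounds (-inf, 40): OK
  at node 19 with bounds (-inf, 34): OK
  at node 3 with bounds (-inf, 19): OK
  at node 22 with bounds (19, 34): OK
  at node 26 with bounds (22, 34): OK
No violation found at any node.
Result: Valid BST


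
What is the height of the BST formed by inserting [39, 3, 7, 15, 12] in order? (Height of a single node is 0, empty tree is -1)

Insertion order: [39, 3, 7, 15, 12]
Tree (level-order array): [39, 3, None, None, 7, None, 15, 12]
Compute height bottom-up (empty subtree = -1):
  height(12) = 1 + max(-1, -1) = 0
  height(15) = 1 + max(0, -1) = 1
  height(7) = 1 + max(-1, 1) = 2
  height(3) = 1 + max(-1, 2) = 3
  height(39) = 1 + max(3, -1) = 4
Height = 4


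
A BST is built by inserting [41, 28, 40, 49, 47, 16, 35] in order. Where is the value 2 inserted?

Starting tree (level order): [41, 28, 49, 16, 40, 47, None, None, None, 35]
Insertion path: 41 -> 28 -> 16
Result: insert 2 as left child of 16
Final tree (level order): [41, 28, 49, 16, 40, 47, None, 2, None, 35]


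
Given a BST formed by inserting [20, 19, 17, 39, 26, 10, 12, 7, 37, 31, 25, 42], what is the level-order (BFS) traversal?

Tree insertion order: [20, 19, 17, 39, 26, 10, 12, 7, 37, 31, 25, 42]
Tree (level-order array): [20, 19, 39, 17, None, 26, 42, 10, None, 25, 37, None, None, 7, 12, None, None, 31]
BFS from the root, enqueuing left then right child of each popped node:
  queue [20] -> pop 20, enqueue [19, 39], visited so far: [20]
  queue [19, 39] -> pop 19, enqueue [17], visited so far: [20, 19]
  queue [39, 17] -> pop 39, enqueue [26, 42], visited so far: [20, 19, 39]
  queue [17, 26, 42] -> pop 17, enqueue [10], visited so far: [20, 19, 39, 17]
  queue [26, 42, 10] -> pop 26, enqueue [25, 37], visited so far: [20, 19, 39, 17, 26]
  queue [42, 10, 25, 37] -> pop 42, enqueue [none], visited so far: [20, 19, 39, 17, 26, 42]
  queue [10, 25, 37] -> pop 10, enqueue [7, 12], visited so far: [20, 19, 39, 17, 26, 42, 10]
  queue [25, 37, 7, 12] -> pop 25, enqueue [none], visited so far: [20, 19, 39, 17, 26, 42, 10, 25]
  queue [37, 7, 12] -> pop 37, enqueue [31], visited so far: [20, 19, 39, 17, 26, 42, 10, 25, 37]
  queue [7, 12, 31] -> pop 7, enqueue [none], visited so far: [20, 19, 39, 17, 26, 42, 10, 25, 37, 7]
  queue [12, 31] -> pop 12, enqueue [none], visited so far: [20, 19, 39, 17, 26, 42, 10, 25, 37, 7, 12]
  queue [31] -> pop 31, enqueue [none], visited so far: [20, 19, 39, 17, 26, 42, 10, 25, 37, 7, 12, 31]
Result: [20, 19, 39, 17, 26, 42, 10, 25, 37, 7, 12, 31]


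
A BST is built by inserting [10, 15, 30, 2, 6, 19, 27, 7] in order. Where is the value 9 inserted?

Starting tree (level order): [10, 2, 15, None, 6, None, 30, None, 7, 19, None, None, None, None, 27]
Insertion path: 10 -> 2 -> 6 -> 7
Result: insert 9 as right child of 7
Final tree (level order): [10, 2, 15, None, 6, None, 30, None, 7, 19, None, None, 9, None, 27]


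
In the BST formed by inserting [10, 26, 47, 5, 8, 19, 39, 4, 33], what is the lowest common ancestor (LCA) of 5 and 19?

Tree insertion order: [10, 26, 47, 5, 8, 19, 39, 4, 33]
Tree (level-order array): [10, 5, 26, 4, 8, 19, 47, None, None, None, None, None, None, 39, None, 33]
In a BST, the LCA of p=5, q=19 is the first node v on the
root-to-leaf path with p <= v <= q (go left if both < v, right if both > v).
Walk from root:
  at 10: 5 <= 10 <= 19, this is the LCA
LCA = 10


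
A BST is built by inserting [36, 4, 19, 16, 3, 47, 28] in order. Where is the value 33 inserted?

Starting tree (level order): [36, 4, 47, 3, 19, None, None, None, None, 16, 28]
Insertion path: 36 -> 4 -> 19 -> 28
Result: insert 33 as right child of 28
Final tree (level order): [36, 4, 47, 3, 19, None, None, None, None, 16, 28, None, None, None, 33]


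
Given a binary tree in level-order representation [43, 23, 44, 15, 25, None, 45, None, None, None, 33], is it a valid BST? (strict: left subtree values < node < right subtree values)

Level-order array: [43, 23, 44, 15, 25, None, 45, None, None, None, 33]
Validate using subtree bounds (lo, hi): at each node, require lo < value < hi,
then recurse left with hi=value and right with lo=value.
Preorder trace (stopping at first violation):
  at node 43 with bounds (-inf, +inf): OK
  at node 23 with bounds (-inf, 43): OK
  at node 15 with bounds (-inf, 23): OK
  at node 25 with bounds (23, 43): OK
  at node 33 with bounds (25, 43): OK
  at node 44 with bounds (43, +inf): OK
  at node 45 with bounds (44, +inf): OK
No violation found at any node.
Result: Valid BST


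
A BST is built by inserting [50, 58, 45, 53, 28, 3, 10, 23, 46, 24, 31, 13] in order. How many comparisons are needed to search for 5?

Search path for 5: 50 -> 45 -> 28 -> 3 -> 10
Found: False
Comparisons: 5


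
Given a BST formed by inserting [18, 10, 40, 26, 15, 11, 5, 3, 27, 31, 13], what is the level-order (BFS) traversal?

Tree insertion order: [18, 10, 40, 26, 15, 11, 5, 3, 27, 31, 13]
Tree (level-order array): [18, 10, 40, 5, 15, 26, None, 3, None, 11, None, None, 27, None, None, None, 13, None, 31]
BFS from the root, enqueuing left then right child of each popped node:
  queue [18] -> pop 18, enqueue [10, 40], visited so far: [18]
  queue [10, 40] -> pop 10, enqueue [5, 15], visited so far: [18, 10]
  queue [40, 5, 15] -> pop 40, enqueue [26], visited so far: [18, 10, 40]
  queue [5, 15, 26] -> pop 5, enqueue [3], visited so far: [18, 10, 40, 5]
  queue [15, 26, 3] -> pop 15, enqueue [11], visited so far: [18, 10, 40, 5, 15]
  queue [26, 3, 11] -> pop 26, enqueue [27], visited so far: [18, 10, 40, 5, 15, 26]
  queue [3, 11, 27] -> pop 3, enqueue [none], visited so far: [18, 10, 40, 5, 15, 26, 3]
  queue [11, 27] -> pop 11, enqueue [13], visited so far: [18, 10, 40, 5, 15, 26, 3, 11]
  queue [27, 13] -> pop 27, enqueue [31], visited so far: [18, 10, 40, 5, 15, 26, 3, 11, 27]
  queue [13, 31] -> pop 13, enqueue [none], visited so far: [18, 10, 40, 5, 15, 26, 3, 11, 27, 13]
  queue [31] -> pop 31, enqueue [none], visited so far: [18, 10, 40, 5, 15, 26, 3, 11, 27, 13, 31]
Result: [18, 10, 40, 5, 15, 26, 3, 11, 27, 13, 31]


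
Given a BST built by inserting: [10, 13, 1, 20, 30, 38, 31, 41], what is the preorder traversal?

Tree insertion order: [10, 13, 1, 20, 30, 38, 31, 41]
Tree (level-order array): [10, 1, 13, None, None, None, 20, None, 30, None, 38, 31, 41]
Preorder traversal: [10, 1, 13, 20, 30, 38, 31, 41]


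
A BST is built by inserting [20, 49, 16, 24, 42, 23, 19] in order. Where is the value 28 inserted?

Starting tree (level order): [20, 16, 49, None, 19, 24, None, None, None, 23, 42]
Insertion path: 20 -> 49 -> 24 -> 42
Result: insert 28 as left child of 42
Final tree (level order): [20, 16, 49, None, 19, 24, None, None, None, 23, 42, None, None, 28]


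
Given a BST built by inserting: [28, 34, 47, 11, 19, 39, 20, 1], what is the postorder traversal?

Tree insertion order: [28, 34, 47, 11, 19, 39, 20, 1]
Tree (level-order array): [28, 11, 34, 1, 19, None, 47, None, None, None, 20, 39]
Postorder traversal: [1, 20, 19, 11, 39, 47, 34, 28]


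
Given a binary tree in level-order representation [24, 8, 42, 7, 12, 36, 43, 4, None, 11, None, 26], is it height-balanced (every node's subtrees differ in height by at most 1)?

Tree (level-order array): [24, 8, 42, 7, 12, 36, 43, 4, None, 11, None, 26]
Definition: a tree is height-balanced if, at every node, |h(left) - h(right)| <= 1 (empty subtree has height -1).
Bottom-up per-node check:
  node 4: h_left=-1, h_right=-1, diff=0 [OK], height=0
  node 7: h_left=0, h_right=-1, diff=1 [OK], height=1
  node 11: h_left=-1, h_right=-1, diff=0 [OK], height=0
  node 12: h_left=0, h_right=-1, diff=1 [OK], height=1
  node 8: h_left=1, h_right=1, diff=0 [OK], height=2
  node 26: h_left=-1, h_right=-1, diff=0 [OK], height=0
  node 36: h_left=0, h_right=-1, diff=1 [OK], height=1
  node 43: h_left=-1, h_right=-1, diff=0 [OK], height=0
  node 42: h_left=1, h_right=0, diff=1 [OK], height=2
  node 24: h_left=2, h_right=2, diff=0 [OK], height=3
All nodes satisfy the balance condition.
Result: Balanced


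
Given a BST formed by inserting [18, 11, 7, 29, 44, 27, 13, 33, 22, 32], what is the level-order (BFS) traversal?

Tree insertion order: [18, 11, 7, 29, 44, 27, 13, 33, 22, 32]
Tree (level-order array): [18, 11, 29, 7, 13, 27, 44, None, None, None, None, 22, None, 33, None, None, None, 32]
BFS from the root, enqueuing left then right child of each popped node:
  queue [18] -> pop 18, enqueue [11, 29], visited so far: [18]
  queue [11, 29] -> pop 11, enqueue [7, 13], visited so far: [18, 11]
  queue [29, 7, 13] -> pop 29, enqueue [27, 44], visited so far: [18, 11, 29]
  queue [7, 13, 27, 44] -> pop 7, enqueue [none], visited so far: [18, 11, 29, 7]
  queue [13, 27, 44] -> pop 13, enqueue [none], visited so far: [18, 11, 29, 7, 13]
  queue [27, 44] -> pop 27, enqueue [22], visited so far: [18, 11, 29, 7, 13, 27]
  queue [44, 22] -> pop 44, enqueue [33], visited so far: [18, 11, 29, 7, 13, 27, 44]
  queue [22, 33] -> pop 22, enqueue [none], visited so far: [18, 11, 29, 7, 13, 27, 44, 22]
  queue [33] -> pop 33, enqueue [32], visited so far: [18, 11, 29, 7, 13, 27, 44, 22, 33]
  queue [32] -> pop 32, enqueue [none], visited so far: [18, 11, 29, 7, 13, 27, 44, 22, 33, 32]
Result: [18, 11, 29, 7, 13, 27, 44, 22, 33, 32]


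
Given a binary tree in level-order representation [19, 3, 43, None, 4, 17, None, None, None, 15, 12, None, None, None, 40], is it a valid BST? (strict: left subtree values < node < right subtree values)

Level-order array: [19, 3, 43, None, 4, 17, None, None, None, 15, 12, None, None, None, 40]
Validate using subtree bounds (lo, hi): at each node, require lo < value < hi,
then recurse left with hi=value and right with lo=value.
Preorder trace (stopping at first violation):
  at node 19 with bounds (-inf, +inf): OK
  at node 3 with bounds (-inf, 19): OK
  at node 4 with bounds (3, 19): OK
  at node 43 with bounds (19, +inf): OK
  at node 17 with bounds (19, 43): VIOLATION
Node 17 violates its bound: not (19 < 17 < 43).
Result: Not a valid BST


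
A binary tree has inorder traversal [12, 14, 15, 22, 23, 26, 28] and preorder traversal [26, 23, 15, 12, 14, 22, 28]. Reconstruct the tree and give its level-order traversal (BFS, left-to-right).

Inorder:  [12, 14, 15, 22, 23, 26, 28]
Preorder: [26, 23, 15, 12, 14, 22, 28]
Algorithm: preorder visits root first, so consume preorder in order;
for each root, split the current inorder slice at that value into
left-subtree inorder and right-subtree inorder, then recurse.
Recursive splits:
  root=26; inorder splits into left=[12, 14, 15, 22, 23], right=[28]
  root=23; inorder splits into left=[12, 14, 15, 22], right=[]
  root=15; inorder splits into left=[12, 14], right=[22]
  root=12; inorder splits into left=[], right=[14]
  root=14; inorder splits into left=[], right=[]
  root=22; inorder splits into left=[], right=[]
  root=28; inorder splits into left=[], right=[]
Reconstructed level-order: [26, 23, 28, 15, 12, 22, 14]


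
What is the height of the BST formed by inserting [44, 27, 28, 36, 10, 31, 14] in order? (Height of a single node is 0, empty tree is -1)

Insertion order: [44, 27, 28, 36, 10, 31, 14]
Tree (level-order array): [44, 27, None, 10, 28, None, 14, None, 36, None, None, 31]
Compute height bottom-up (empty subtree = -1):
  height(14) = 1 + max(-1, -1) = 0
  height(10) = 1 + max(-1, 0) = 1
  height(31) = 1 + max(-1, -1) = 0
  height(36) = 1 + max(0, -1) = 1
  height(28) = 1 + max(-1, 1) = 2
  height(27) = 1 + max(1, 2) = 3
  height(44) = 1 + max(3, -1) = 4
Height = 4


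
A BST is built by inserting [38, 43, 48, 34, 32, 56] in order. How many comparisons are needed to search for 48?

Search path for 48: 38 -> 43 -> 48
Found: True
Comparisons: 3


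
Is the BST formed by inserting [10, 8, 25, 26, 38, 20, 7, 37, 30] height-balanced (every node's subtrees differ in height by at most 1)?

Tree (level-order array): [10, 8, 25, 7, None, 20, 26, None, None, None, None, None, 38, 37, None, 30]
Definition: a tree is height-balanced if, at every node, |h(left) - h(right)| <= 1 (empty subtree has height -1).
Bottom-up per-node check:
  node 7: h_left=-1, h_right=-1, diff=0 [OK], height=0
  node 8: h_left=0, h_right=-1, diff=1 [OK], height=1
  node 20: h_left=-1, h_right=-1, diff=0 [OK], height=0
  node 30: h_left=-1, h_right=-1, diff=0 [OK], height=0
  node 37: h_left=0, h_right=-1, diff=1 [OK], height=1
  node 38: h_left=1, h_right=-1, diff=2 [FAIL (|1--1|=2 > 1)], height=2
  node 26: h_left=-1, h_right=2, diff=3 [FAIL (|-1-2|=3 > 1)], height=3
  node 25: h_left=0, h_right=3, diff=3 [FAIL (|0-3|=3 > 1)], height=4
  node 10: h_left=1, h_right=4, diff=3 [FAIL (|1-4|=3 > 1)], height=5
Node 38 violates the condition: |1 - -1| = 2 > 1.
Result: Not balanced


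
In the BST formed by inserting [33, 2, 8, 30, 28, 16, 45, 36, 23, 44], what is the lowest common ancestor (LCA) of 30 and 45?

Tree insertion order: [33, 2, 8, 30, 28, 16, 45, 36, 23, 44]
Tree (level-order array): [33, 2, 45, None, 8, 36, None, None, 30, None, 44, 28, None, None, None, 16, None, None, 23]
In a BST, the LCA of p=30, q=45 is the first node v on the
root-to-leaf path with p <= v <= q (go left if both < v, right if both > v).
Walk from root:
  at 33: 30 <= 33 <= 45, this is the LCA
LCA = 33


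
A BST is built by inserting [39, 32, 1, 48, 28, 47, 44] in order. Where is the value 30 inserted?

Starting tree (level order): [39, 32, 48, 1, None, 47, None, None, 28, 44]
Insertion path: 39 -> 32 -> 1 -> 28
Result: insert 30 as right child of 28
Final tree (level order): [39, 32, 48, 1, None, 47, None, None, 28, 44, None, None, 30]


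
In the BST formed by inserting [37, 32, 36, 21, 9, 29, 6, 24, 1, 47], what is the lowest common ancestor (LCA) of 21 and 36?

Tree insertion order: [37, 32, 36, 21, 9, 29, 6, 24, 1, 47]
Tree (level-order array): [37, 32, 47, 21, 36, None, None, 9, 29, None, None, 6, None, 24, None, 1]
In a BST, the LCA of p=21, q=36 is the first node v on the
root-to-leaf path with p <= v <= q (go left if both < v, right if both > v).
Walk from root:
  at 37: both 21 and 36 < 37, go left
  at 32: 21 <= 32 <= 36, this is the LCA
LCA = 32


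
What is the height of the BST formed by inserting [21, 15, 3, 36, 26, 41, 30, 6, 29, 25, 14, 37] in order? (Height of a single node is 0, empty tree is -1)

Insertion order: [21, 15, 3, 36, 26, 41, 30, 6, 29, 25, 14, 37]
Tree (level-order array): [21, 15, 36, 3, None, 26, 41, None, 6, 25, 30, 37, None, None, 14, None, None, 29]
Compute height bottom-up (empty subtree = -1):
  height(14) = 1 + max(-1, -1) = 0
  height(6) = 1 + max(-1, 0) = 1
  height(3) = 1 + max(-1, 1) = 2
  height(15) = 1 + max(2, -1) = 3
  height(25) = 1 + max(-1, -1) = 0
  height(29) = 1 + max(-1, -1) = 0
  height(30) = 1 + max(0, -1) = 1
  height(26) = 1 + max(0, 1) = 2
  height(37) = 1 + max(-1, -1) = 0
  height(41) = 1 + max(0, -1) = 1
  height(36) = 1 + max(2, 1) = 3
  height(21) = 1 + max(3, 3) = 4
Height = 4


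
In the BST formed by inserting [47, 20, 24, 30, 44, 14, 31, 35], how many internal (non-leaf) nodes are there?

Tree built from: [47, 20, 24, 30, 44, 14, 31, 35]
Tree (level-order array): [47, 20, None, 14, 24, None, None, None, 30, None, 44, 31, None, None, 35]
Rule: An internal node has at least one child.
Per-node child counts:
  node 47: 1 child(ren)
  node 20: 2 child(ren)
  node 14: 0 child(ren)
  node 24: 1 child(ren)
  node 30: 1 child(ren)
  node 44: 1 child(ren)
  node 31: 1 child(ren)
  node 35: 0 child(ren)
Matching nodes: [47, 20, 24, 30, 44, 31]
Count of internal (non-leaf) nodes: 6


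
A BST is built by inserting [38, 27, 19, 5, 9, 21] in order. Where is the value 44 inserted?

Starting tree (level order): [38, 27, None, 19, None, 5, 21, None, 9]
Insertion path: 38
Result: insert 44 as right child of 38
Final tree (level order): [38, 27, 44, 19, None, None, None, 5, 21, None, 9]


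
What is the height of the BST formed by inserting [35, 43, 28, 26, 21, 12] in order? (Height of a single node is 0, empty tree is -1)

Insertion order: [35, 43, 28, 26, 21, 12]
Tree (level-order array): [35, 28, 43, 26, None, None, None, 21, None, 12]
Compute height bottom-up (empty subtree = -1):
  height(12) = 1 + max(-1, -1) = 0
  height(21) = 1 + max(0, -1) = 1
  height(26) = 1 + max(1, -1) = 2
  height(28) = 1 + max(2, -1) = 3
  height(43) = 1 + max(-1, -1) = 0
  height(35) = 1 + max(3, 0) = 4
Height = 4


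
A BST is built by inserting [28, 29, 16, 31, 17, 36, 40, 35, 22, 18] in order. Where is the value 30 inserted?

Starting tree (level order): [28, 16, 29, None, 17, None, 31, None, 22, None, 36, 18, None, 35, 40]
Insertion path: 28 -> 29 -> 31
Result: insert 30 as left child of 31
Final tree (level order): [28, 16, 29, None, 17, None, 31, None, 22, 30, 36, 18, None, None, None, 35, 40]


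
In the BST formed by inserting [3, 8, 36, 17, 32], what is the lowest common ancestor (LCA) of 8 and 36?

Tree insertion order: [3, 8, 36, 17, 32]
Tree (level-order array): [3, None, 8, None, 36, 17, None, None, 32]
In a BST, the LCA of p=8, q=36 is the first node v on the
root-to-leaf path with p <= v <= q (go left if both < v, right if both > v).
Walk from root:
  at 3: both 8 and 36 > 3, go right
  at 8: 8 <= 8 <= 36, this is the LCA
LCA = 8


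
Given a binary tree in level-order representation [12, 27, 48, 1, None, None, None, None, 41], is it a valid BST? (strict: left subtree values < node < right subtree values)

Level-order array: [12, 27, 48, 1, None, None, None, None, 41]
Validate using subtree bounds (lo, hi): at each node, require lo < value < hi,
then recurse left with hi=value and right with lo=value.
Preorder trace (stopping at first violation):
  at node 12 with bounds (-inf, +inf): OK
  at node 27 with bounds (-inf, 12): VIOLATION
Node 27 violates its bound: not (-inf < 27 < 12).
Result: Not a valid BST


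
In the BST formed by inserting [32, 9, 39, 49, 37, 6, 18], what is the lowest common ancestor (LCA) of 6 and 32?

Tree insertion order: [32, 9, 39, 49, 37, 6, 18]
Tree (level-order array): [32, 9, 39, 6, 18, 37, 49]
In a BST, the LCA of p=6, q=32 is the first node v on the
root-to-leaf path with p <= v <= q (go left if both < v, right if both > v).
Walk from root:
  at 32: 6 <= 32 <= 32, this is the LCA
LCA = 32


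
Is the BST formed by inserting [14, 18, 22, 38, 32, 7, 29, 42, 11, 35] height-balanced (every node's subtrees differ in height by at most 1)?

Tree (level-order array): [14, 7, 18, None, 11, None, 22, None, None, None, 38, 32, 42, 29, 35]
Definition: a tree is height-balanced if, at every node, |h(left) - h(right)| <= 1 (empty subtree has height -1).
Bottom-up per-node check:
  node 11: h_left=-1, h_right=-1, diff=0 [OK], height=0
  node 7: h_left=-1, h_right=0, diff=1 [OK], height=1
  node 29: h_left=-1, h_right=-1, diff=0 [OK], height=0
  node 35: h_left=-1, h_right=-1, diff=0 [OK], height=0
  node 32: h_left=0, h_right=0, diff=0 [OK], height=1
  node 42: h_left=-1, h_right=-1, diff=0 [OK], height=0
  node 38: h_left=1, h_right=0, diff=1 [OK], height=2
  node 22: h_left=-1, h_right=2, diff=3 [FAIL (|-1-2|=3 > 1)], height=3
  node 18: h_left=-1, h_right=3, diff=4 [FAIL (|-1-3|=4 > 1)], height=4
  node 14: h_left=1, h_right=4, diff=3 [FAIL (|1-4|=3 > 1)], height=5
Node 22 violates the condition: |-1 - 2| = 3 > 1.
Result: Not balanced


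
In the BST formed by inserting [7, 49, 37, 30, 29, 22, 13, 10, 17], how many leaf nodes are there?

Tree built from: [7, 49, 37, 30, 29, 22, 13, 10, 17]
Tree (level-order array): [7, None, 49, 37, None, 30, None, 29, None, 22, None, 13, None, 10, 17]
Rule: A leaf has 0 children.
Per-node child counts:
  node 7: 1 child(ren)
  node 49: 1 child(ren)
  node 37: 1 child(ren)
  node 30: 1 child(ren)
  node 29: 1 child(ren)
  node 22: 1 child(ren)
  node 13: 2 child(ren)
  node 10: 0 child(ren)
  node 17: 0 child(ren)
Matching nodes: [10, 17]
Count of leaf nodes: 2


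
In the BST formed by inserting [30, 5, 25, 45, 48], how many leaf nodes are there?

Tree built from: [30, 5, 25, 45, 48]
Tree (level-order array): [30, 5, 45, None, 25, None, 48]
Rule: A leaf has 0 children.
Per-node child counts:
  node 30: 2 child(ren)
  node 5: 1 child(ren)
  node 25: 0 child(ren)
  node 45: 1 child(ren)
  node 48: 0 child(ren)
Matching nodes: [25, 48]
Count of leaf nodes: 2


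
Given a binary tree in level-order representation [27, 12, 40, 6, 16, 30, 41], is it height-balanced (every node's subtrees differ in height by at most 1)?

Tree (level-order array): [27, 12, 40, 6, 16, 30, 41]
Definition: a tree is height-balanced if, at every node, |h(left) - h(right)| <= 1 (empty subtree has height -1).
Bottom-up per-node check:
  node 6: h_left=-1, h_right=-1, diff=0 [OK], height=0
  node 16: h_left=-1, h_right=-1, diff=0 [OK], height=0
  node 12: h_left=0, h_right=0, diff=0 [OK], height=1
  node 30: h_left=-1, h_right=-1, diff=0 [OK], height=0
  node 41: h_left=-1, h_right=-1, diff=0 [OK], height=0
  node 40: h_left=0, h_right=0, diff=0 [OK], height=1
  node 27: h_left=1, h_right=1, diff=0 [OK], height=2
All nodes satisfy the balance condition.
Result: Balanced


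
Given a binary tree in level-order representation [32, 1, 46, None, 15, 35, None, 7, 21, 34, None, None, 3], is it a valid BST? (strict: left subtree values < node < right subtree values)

Level-order array: [32, 1, 46, None, 15, 35, None, 7, 21, 34, None, None, 3]
Validate using subtree bounds (lo, hi): at each node, require lo < value < hi,
then recurse left with hi=value and right with lo=value.
Preorder trace (stopping at first violation):
  at node 32 with bounds (-inf, +inf): OK
  at node 1 with bounds (-inf, 32): OK
  at node 15 with bounds (1, 32): OK
  at node 7 with bounds (1, 15): OK
  at node 3 with bounds (7, 15): VIOLATION
Node 3 violates its bound: not (7 < 3 < 15).
Result: Not a valid BST


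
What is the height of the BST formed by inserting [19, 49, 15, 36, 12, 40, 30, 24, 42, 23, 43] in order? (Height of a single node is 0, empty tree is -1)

Insertion order: [19, 49, 15, 36, 12, 40, 30, 24, 42, 23, 43]
Tree (level-order array): [19, 15, 49, 12, None, 36, None, None, None, 30, 40, 24, None, None, 42, 23, None, None, 43]
Compute height bottom-up (empty subtree = -1):
  height(12) = 1 + max(-1, -1) = 0
  height(15) = 1 + max(0, -1) = 1
  height(23) = 1 + max(-1, -1) = 0
  height(24) = 1 + max(0, -1) = 1
  height(30) = 1 + max(1, -1) = 2
  height(43) = 1 + max(-1, -1) = 0
  height(42) = 1 + max(-1, 0) = 1
  height(40) = 1 + max(-1, 1) = 2
  height(36) = 1 + max(2, 2) = 3
  height(49) = 1 + max(3, -1) = 4
  height(19) = 1 + max(1, 4) = 5
Height = 5


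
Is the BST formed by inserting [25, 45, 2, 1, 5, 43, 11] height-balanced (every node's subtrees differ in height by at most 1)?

Tree (level-order array): [25, 2, 45, 1, 5, 43, None, None, None, None, 11]
Definition: a tree is height-balanced if, at every node, |h(left) - h(right)| <= 1 (empty subtree has height -1).
Bottom-up per-node check:
  node 1: h_left=-1, h_right=-1, diff=0 [OK], height=0
  node 11: h_left=-1, h_right=-1, diff=0 [OK], height=0
  node 5: h_left=-1, h_right=0, diff=1 [OK], height=1
  node 2: h_left=0, h_right=1, diff=1 [OK], height=2
  node 43: h_left=-1, h_right=-1, diff=0 [OK], height=0
  node 45: h_left=0, h_right=-1, diff=1 [OK], height=1
  node 25: h_left=2, h_right=1, diff=1 [OK], height=3
All nodes satisfy the balance condition.
Result: Balanced


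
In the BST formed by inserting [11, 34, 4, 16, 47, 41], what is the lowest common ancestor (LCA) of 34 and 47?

Tree insertion order: [11, 34, 4, 16, 47, 41]
Tree (level-order array): [11, 4, 34, None, None, 16, 47, None, None, 41]
In a BST, the LCA of p=34, q=47 is the first node v on the
root-to-leaf path with p <= v <= q (go left if both < v, right if both > v).
Walk from root:
  at 11: both 34 and 47 > 11, go right
  at 34: 34 <= 34 <= 47, this is the LCA
LCA = 34


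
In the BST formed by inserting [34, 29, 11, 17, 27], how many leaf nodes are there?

Tree built from: [34, 29, 11, 17, 27]
Tree (level-order array): [34, 29, None, 11, None, None, 17, None, 27]
Rule: A leaf has 0 children.
Per-node child counts:
  node 34: 1 child(ren)
  node 29: 1 child(ren)
  node 11: 1 child(ren)
  node 17: 1 child(ren)
  node 27: 0 child(ren)
Matching nodes: [27]
Count of leaf nodes: 1


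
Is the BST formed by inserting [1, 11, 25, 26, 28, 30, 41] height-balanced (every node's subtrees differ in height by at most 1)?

Tree (level-order array): [1, None, 11, None, 25, None, 26, None, 28, None, 30, None, 41]
Definition: a tree is height-balanced if, at every node, |h(left) - h(right)| <= 1 (empty subtree has height -1).
Bottom-up per-node check:
  node 41: h_left=-1, h_right=-1, diff=0 [OK], height=0
  node 30: h_left=-1, h_right=0, diff=1 [OK], height=1
  node 28: h_left=-1, h_right=1, diff=2 [FAIL (|-1-1|=2 > 1)], height=2
  node 26: h_left=-1, h_right=2, diff=3 [FAIL (|-1-2|=3 > 1)], height=3
  node 25: h_left=-1, h_right=3, diff=4 [FAIL (|-1-3|=4 > 1)], height=4
  node 11: h_left=-1, h_right=4, diff=5 [FAIL (|-1-4|=5 > 1)], height=5
  node 1: h_left=-1, h_right=5, diff=6 [FAIL (|-1-5|=6 > 1)], height=6
Node 28 violates the condition: |-1 - 1| = 2 > 1.
Result: Not balanced


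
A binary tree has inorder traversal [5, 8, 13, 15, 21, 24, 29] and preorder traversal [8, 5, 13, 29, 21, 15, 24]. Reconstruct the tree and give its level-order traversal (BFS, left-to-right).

Inorder:  [5, 8, 13, 15, 21, 24, 29]
Preorder: [8, 5, 13, 29, 21, 15, 24]
Algorithm: preorder visits root first, so consume preorder in order;
for each root, split the current inorder slice at that value into
left-subtree inorder and right-subtree inorder, then recurse.
Recursive splits:
  root=8; inorder splits into left=[5], right=[13, 15, 21, 24, 29]
  root=5; inorder splits into left=[], right=[]
  root=13; inorder splits into left=[], right=[15, 21, 24, 29]
  root=29; inorder splits into left=[15, 21, 24], right=[]
  root=21; inorder splits into left=[15], right=[24]
  root=15; inorder splits into left=[], right=[]
  root=24; inorder splits into left=[], right=[]
Reconstructed level-order: [8, 5, 13, 29, 21, 15, 24]
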